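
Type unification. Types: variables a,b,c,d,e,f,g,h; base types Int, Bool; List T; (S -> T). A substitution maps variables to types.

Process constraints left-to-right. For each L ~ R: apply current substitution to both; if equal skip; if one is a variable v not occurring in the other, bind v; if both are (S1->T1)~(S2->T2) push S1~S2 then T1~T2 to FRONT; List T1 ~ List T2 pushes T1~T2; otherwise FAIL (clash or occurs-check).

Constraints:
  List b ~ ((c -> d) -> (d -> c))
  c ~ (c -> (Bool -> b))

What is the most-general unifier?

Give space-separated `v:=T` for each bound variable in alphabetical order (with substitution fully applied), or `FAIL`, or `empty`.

step 1: unify List b ~ ((c -> d) -> (d -> c))  [subst: {-} | 1 pending]
  clash: List b vs ((c -> d) -> (d -> c))

Answer: FAIL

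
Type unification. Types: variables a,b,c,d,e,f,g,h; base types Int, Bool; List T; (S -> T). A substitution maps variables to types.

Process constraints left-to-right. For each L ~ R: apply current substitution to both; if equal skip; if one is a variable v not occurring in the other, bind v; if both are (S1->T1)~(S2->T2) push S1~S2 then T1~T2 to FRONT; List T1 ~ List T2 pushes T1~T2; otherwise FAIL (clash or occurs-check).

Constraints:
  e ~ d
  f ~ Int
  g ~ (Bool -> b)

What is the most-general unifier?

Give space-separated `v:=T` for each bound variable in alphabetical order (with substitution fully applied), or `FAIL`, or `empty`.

Answer: e:=d f:=Int g:=(Bool -> b)

Derivation:
step 1: unify e ~ d  [subst: {-} | 2 pending]
  bind e := d
step 2: unify f ~ Int  [subst: {e:=d} | 1 pending]
  bind f := Int
step 3: unify g ~ (Bool -> b)  [subst: {e:=d, f:=Int} | 0 pending]
  bind g := (Bool -> b)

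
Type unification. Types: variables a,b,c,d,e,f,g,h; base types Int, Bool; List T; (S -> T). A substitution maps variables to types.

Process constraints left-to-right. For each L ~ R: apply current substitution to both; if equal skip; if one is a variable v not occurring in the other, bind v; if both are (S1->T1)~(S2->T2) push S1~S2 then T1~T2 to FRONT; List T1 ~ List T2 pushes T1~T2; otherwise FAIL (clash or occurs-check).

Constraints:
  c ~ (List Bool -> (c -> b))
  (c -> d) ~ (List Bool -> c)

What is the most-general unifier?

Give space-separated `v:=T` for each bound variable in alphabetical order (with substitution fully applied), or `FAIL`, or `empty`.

step 1: unify c ~ (List Bool -> (c -> b))  [subst: {-} | 1 pending]
  occurs-check fail: c in (List Bool -> (c -> b))

Answer: FAIL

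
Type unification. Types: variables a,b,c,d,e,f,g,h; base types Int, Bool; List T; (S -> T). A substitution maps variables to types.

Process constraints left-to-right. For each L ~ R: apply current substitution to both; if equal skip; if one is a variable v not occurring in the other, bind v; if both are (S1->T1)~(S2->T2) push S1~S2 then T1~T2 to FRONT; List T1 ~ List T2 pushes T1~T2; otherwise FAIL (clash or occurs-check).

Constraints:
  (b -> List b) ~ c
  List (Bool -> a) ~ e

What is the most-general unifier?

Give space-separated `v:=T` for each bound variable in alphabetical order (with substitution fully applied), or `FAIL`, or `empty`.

Answer: c:=(b -> List b) e:=List (Bool -> a)

Derivation:
step 1: unify (b -> List b) ~ c  [subst: {-} | 1 pending]
  bind c := (b -> List b)
step 2: unify List (Bool -> a) ~ e  [subst: {c:=(b -> List b)} | 0 pending]
  bind e := List (Bool -> a)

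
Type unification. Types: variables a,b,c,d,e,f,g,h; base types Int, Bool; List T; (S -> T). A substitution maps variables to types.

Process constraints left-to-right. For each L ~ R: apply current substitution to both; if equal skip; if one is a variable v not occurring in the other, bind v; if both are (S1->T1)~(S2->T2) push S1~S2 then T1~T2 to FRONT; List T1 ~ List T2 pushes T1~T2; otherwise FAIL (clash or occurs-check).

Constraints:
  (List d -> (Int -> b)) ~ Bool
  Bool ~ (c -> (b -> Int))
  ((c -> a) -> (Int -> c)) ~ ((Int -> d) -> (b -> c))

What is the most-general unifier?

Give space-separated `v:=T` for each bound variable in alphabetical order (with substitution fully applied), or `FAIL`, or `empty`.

Answer: FAIL

Derivation:
step 1: unify (List d -> (Int -> b)) ~ Bool  [subst: {-} | 2 pending]
  clash: (List d -> (Int -> b)) vs Bool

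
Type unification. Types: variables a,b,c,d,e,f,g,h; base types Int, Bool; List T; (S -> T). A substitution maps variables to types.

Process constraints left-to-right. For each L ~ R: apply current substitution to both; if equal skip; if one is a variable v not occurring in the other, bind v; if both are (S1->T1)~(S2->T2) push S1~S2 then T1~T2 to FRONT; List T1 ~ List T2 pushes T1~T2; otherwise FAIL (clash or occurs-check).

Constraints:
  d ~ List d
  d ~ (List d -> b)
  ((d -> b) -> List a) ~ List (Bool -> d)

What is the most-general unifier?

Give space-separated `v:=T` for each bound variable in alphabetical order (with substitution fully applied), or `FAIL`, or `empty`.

step 1: unify d ~ List d  [subst: {-} | 2 pending]
  occurs-check fail: d in List d

Answer: FAIL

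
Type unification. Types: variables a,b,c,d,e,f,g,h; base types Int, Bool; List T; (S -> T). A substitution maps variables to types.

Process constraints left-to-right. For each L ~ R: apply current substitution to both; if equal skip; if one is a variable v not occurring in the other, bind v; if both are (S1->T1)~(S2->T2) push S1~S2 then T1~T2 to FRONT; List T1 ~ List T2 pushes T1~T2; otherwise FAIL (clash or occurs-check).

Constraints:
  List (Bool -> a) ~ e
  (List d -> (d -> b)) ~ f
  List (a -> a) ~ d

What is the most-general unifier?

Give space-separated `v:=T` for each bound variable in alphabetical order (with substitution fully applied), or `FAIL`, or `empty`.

step 1: unify List (Bool -> a) ~ e  [subst: {-} | 2 pending]
  bind e := List (Bool -> a)
step 2: unify (List d -> (d -> b)) ~ f  [subst: {e:=List (Bool -> a)} | 1 pending]
  bind f := (List d -> (d -> b))
step 3: unify List (a -> a) ~ d  [subst: {e:=List (Bool -> a), f:=(List d -> (d -> b))} | 0 pending]
  bind d := List (a -> a)

Answer: d:=List (a -> a) e:=List (Bool -> a) f:=(List List (a -> a) -> (List (a -> a) -> b))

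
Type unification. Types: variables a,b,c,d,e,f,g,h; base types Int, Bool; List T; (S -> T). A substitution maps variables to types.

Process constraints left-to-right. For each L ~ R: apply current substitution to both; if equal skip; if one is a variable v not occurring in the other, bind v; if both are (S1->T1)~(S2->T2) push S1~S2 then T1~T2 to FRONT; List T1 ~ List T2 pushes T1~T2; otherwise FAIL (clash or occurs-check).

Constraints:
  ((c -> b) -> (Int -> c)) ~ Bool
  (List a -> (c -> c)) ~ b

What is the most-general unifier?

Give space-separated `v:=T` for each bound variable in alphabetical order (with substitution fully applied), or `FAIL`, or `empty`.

step 1: unify ((c -> b) -> (Int -> c)) ~ Bool  [subst: {-} | 1 pending]
  clash: ((c -> b) -> (Int -> c)) vs Bool

Answer: FAIL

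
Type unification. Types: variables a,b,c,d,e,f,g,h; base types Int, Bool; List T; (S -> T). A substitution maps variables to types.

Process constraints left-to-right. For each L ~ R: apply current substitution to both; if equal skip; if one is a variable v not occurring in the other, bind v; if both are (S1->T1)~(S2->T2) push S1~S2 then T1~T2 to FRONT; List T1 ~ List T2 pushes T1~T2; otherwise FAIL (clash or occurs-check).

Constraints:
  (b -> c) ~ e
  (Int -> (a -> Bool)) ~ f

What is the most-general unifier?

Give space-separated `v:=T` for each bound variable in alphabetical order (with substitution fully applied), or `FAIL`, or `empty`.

step 1: unify (b -> c) ~ e  [subst: {-} | 1 pending]
  bind e := (b -> c)
step 2: unify (Int -> (a -> Bool)) ~ f  [subst: {e:=(b -> c)} | 0 pending]
  bind f := (Int -> (a -> Bool))

Answer: e:=(b -> c) f:=(Int -> (a -> Bool))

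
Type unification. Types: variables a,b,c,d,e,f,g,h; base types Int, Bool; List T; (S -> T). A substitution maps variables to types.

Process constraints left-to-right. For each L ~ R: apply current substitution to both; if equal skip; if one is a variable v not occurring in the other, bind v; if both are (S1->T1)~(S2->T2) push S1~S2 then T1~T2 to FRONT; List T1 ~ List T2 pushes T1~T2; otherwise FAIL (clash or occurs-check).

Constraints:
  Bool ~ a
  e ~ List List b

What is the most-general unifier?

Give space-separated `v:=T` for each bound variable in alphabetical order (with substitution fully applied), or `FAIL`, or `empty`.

step 1: unify Bool ~ a  [subst: {-} | 1 pending]
  bind a := Bool
step 2: unify e ~ List List b  [subst: {a:=Bool} | 0 pending]
  bind e := List List b

Answer: a:=Bool e:=List List b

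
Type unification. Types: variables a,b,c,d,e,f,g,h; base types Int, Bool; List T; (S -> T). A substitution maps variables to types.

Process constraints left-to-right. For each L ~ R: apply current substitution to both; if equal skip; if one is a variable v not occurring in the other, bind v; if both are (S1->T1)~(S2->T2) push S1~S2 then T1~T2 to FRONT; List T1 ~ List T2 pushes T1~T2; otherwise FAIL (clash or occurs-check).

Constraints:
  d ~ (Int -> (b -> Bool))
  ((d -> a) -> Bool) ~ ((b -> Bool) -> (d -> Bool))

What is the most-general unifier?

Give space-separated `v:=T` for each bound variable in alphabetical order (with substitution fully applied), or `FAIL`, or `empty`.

step 1: unify d ~ (Int -> (b -> Bool))  [subst: {-} | 1 pending]
  bind d := (Int -> (b -> Bool))
step 2: unify (((Int -> (b -> Bool)) -> a) -> Bool) ~ ((b -> Bool) -> ((Int -> (b -> Bool)) -> Bool))  [subst: {d:=(Int -> (b -> Bool))} | 0 pending]
  -> decompose arrow: push ((Int -> (b -> Bool)) -> a)~(b -> Bool), Bool~((Int -> (b -> Bool)) -> Bool)
step 3: unify ((Int -> (b -> Bool)) -> a) ~ (b -> Bool)  [subst: {d:=(Int -> (b -> Bool))} | 1 pending]
  -> decompose arrow: push (Int -> (b -> Bool))~b, a~Bool
step 4: unify (Int -> (b -> Bool)) ~ b  [subst: {d:=(Int -> (b -> Bool))} | 2 pending]
  occurs-check fail

Answer: FAIL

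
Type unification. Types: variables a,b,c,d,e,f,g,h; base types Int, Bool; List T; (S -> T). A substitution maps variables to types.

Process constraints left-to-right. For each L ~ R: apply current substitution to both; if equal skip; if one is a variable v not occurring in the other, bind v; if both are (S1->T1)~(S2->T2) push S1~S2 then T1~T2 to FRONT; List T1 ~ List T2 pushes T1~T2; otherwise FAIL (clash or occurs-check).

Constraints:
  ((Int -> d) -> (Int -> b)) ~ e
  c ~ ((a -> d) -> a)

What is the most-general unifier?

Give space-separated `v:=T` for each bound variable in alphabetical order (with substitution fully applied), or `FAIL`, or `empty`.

Answer: c:=((a -> d) -> a) e:=((Int -> d) -> (Int -> b))

Derivation:
step 1: unify ((Int -> d) -> (Int -> b)) ~ e  [subst: {-} | 1 pending]
  bind e := ((Int -> d) -> (Int -> b))
step 2: unify c ~ ((a -> d) -> a)  [subst: {e:=((Int -> d) -> (Int -> b))} | 0 pending]
  bind c := ((a -> d) -> a)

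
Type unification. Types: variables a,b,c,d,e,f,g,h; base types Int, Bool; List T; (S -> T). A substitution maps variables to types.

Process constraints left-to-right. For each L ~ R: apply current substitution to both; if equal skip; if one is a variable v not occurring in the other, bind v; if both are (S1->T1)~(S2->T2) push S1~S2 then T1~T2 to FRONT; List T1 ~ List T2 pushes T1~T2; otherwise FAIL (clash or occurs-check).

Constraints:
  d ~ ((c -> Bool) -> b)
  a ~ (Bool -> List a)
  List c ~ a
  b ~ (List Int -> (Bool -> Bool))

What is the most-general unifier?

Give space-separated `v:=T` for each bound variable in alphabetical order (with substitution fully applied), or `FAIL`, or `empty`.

Answer: FAIL

Derivation:
step 1: unify d ~ ((c -> Bool) -> b)  [subst: {-} | 3 pending]
  bind d := ((c -> Bool) -> b)
step 2: unify a ~ (Bool -> List a)  [subst: {d:=((c -> Bool) -> b)} | 2 pending]
  occurs-check fail: a in (Bool -> List a)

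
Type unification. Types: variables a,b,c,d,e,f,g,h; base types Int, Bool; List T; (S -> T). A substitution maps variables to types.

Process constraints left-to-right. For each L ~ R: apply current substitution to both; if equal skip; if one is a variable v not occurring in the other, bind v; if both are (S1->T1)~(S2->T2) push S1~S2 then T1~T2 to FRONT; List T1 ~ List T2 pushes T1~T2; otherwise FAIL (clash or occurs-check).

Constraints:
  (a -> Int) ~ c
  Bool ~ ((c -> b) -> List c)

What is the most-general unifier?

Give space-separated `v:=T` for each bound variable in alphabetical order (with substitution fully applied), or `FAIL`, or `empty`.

step 1: unify (a -> Int) ~ c  [subst: {-} | 1 pending]
  bind c := (a -> Int)
step 2: unify Bool ~ (((a -> Int) -> b) -> List (a -> Int))  [subst: {c:=(a -> Int)} | 0 pending]
  clash: Bool vs (((a -> Int) -> b) -> List (a -> Int))

Answer: FAIL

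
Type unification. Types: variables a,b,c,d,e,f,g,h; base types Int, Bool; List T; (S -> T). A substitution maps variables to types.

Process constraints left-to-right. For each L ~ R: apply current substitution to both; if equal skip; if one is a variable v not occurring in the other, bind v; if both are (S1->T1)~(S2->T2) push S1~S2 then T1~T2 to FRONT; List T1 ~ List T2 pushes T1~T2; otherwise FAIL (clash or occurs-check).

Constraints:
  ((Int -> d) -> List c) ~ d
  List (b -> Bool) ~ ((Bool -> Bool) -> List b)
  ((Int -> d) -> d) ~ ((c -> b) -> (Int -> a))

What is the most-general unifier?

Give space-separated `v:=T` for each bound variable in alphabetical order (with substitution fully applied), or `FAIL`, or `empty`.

Answer: FAIL

Derivation:
step 1: unify ((Int -> d) -> List c) ~ d  [subst: {-} | 2 pending]
  occurs-check fail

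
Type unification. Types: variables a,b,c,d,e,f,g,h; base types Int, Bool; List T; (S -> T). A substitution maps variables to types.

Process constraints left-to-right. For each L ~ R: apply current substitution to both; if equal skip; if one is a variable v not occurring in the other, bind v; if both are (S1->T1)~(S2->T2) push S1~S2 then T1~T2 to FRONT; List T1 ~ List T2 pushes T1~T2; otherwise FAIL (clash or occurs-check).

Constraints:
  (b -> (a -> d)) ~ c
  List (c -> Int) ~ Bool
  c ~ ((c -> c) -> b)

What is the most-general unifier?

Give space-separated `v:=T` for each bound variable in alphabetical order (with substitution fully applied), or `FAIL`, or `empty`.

Answer: FAIL

Derivation:
step 1: unify (b -> (a -> d)) ~ c  [subst: {-} | 2 pending]
  bind c := (b -> (a -> d))
step 2: unify List ((b -> (a -> d)) -> Int) ~ Bool  [subst: {c:=(b -> (a -> d))} | 1 pending]
  clash: List ((b -> (a -> d)) -> Int) vs Bool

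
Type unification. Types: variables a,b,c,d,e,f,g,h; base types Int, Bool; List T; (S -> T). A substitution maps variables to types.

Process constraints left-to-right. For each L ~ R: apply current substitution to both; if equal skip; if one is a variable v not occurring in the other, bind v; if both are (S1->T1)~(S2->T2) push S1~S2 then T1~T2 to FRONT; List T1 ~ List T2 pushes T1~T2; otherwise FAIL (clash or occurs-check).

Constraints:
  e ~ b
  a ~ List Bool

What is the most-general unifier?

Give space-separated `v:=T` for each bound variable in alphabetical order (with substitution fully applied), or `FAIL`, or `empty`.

Answer: a:=List Bool e:=b

Derivation:
step 1: unify e ~ b  [subst: {-} | 1 pending]
  bind e := b
step 2: unify a ~ List Bool  [subst: {e:=b} | 0 pending]
  bind a := List Bool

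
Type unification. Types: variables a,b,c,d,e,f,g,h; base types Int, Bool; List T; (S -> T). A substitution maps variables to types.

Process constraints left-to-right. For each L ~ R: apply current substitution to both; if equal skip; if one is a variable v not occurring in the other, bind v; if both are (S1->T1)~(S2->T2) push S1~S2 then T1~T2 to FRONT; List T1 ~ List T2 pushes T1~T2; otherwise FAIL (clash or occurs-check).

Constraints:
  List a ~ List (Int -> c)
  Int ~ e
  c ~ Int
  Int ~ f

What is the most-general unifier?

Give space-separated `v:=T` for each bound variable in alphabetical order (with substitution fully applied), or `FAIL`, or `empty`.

step 1: unify List a ~ List (Int -> c)  [subst: {-} | 3 pending]
  -> decompose List: push a~(Int -> c)
step 2: unify a ~ (Int -> c)  [subst: {-} | 3 pending]
  bind a := (Int -> c)
step 3: unify Int ~ e  [subst: {a:=(Int -> c)} | 2 pending]
  bind e := Int
step 4: unify c ~ Int  [subst: {a:=(Int -> c), e:=Int} | 1 pending]
  bind c := Int
step 5: unify Int ~ f  [subst: {a:=(Int -> c), e:=Int, c:=Int} | 0 pending]
  bind f := Int

Answer: a:=(Int -> Int) c:=Int e:=Int f:=Int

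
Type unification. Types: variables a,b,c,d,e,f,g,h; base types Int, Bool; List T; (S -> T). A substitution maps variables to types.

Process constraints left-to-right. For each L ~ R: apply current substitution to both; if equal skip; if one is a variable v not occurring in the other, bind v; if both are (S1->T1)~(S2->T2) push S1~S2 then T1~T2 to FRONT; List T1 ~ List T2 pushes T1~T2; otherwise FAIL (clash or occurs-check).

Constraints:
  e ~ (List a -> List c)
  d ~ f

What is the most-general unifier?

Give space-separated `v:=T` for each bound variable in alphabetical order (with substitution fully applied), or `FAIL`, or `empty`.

step 1: unify e ~ (List a -> List c)  [subst: {-} | 1 pending]
  bind e := (List a -> List c)
step 2: unify d ~ f  [subst: {e:=(List a -> List c)} | 0 pending]
  bind d := f

Answer: d:=f e:=(List a -> List c)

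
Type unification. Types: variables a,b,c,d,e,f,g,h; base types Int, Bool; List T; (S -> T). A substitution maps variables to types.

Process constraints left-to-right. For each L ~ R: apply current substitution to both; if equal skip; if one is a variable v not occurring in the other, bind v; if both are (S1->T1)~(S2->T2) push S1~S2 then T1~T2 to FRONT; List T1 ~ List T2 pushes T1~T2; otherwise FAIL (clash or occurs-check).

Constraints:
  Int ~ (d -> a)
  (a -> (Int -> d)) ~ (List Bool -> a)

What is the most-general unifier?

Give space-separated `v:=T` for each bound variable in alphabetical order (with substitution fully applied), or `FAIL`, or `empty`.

step 1: unify Int ~ (d -> a)  [subst: {-} | 1 pending]
  clash: Int vs (d -> a)

Answer: FAIL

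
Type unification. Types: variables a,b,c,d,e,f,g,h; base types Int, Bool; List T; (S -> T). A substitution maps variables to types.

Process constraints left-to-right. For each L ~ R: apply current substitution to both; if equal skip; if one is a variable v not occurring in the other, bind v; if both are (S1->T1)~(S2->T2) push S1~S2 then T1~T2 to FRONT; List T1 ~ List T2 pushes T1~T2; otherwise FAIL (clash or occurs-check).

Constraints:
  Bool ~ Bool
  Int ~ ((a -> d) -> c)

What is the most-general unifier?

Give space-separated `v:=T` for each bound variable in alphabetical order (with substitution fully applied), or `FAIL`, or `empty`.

step 1: unify Bool ~ Bool  [subst: {-} | 1 pending]
  -> identical, skip
step 2: unify Int ~ ((a -> d) -> c)  [subst: {-} | 0 pending]
  clash: Int vs ((a -> d) -> c)

Answer: FAIL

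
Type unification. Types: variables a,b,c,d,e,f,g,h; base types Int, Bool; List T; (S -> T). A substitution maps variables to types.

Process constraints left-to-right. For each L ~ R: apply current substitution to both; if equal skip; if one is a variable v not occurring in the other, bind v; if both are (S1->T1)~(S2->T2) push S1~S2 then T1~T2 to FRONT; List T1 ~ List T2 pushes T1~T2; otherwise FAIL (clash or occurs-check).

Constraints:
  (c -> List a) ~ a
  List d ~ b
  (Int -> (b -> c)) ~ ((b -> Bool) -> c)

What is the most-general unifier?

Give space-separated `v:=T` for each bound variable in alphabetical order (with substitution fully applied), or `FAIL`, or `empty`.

step 1: unify (c -> List a) ~ a  [subst: {-} | 2 pending]
  occurs-check fail

Answer: FAIL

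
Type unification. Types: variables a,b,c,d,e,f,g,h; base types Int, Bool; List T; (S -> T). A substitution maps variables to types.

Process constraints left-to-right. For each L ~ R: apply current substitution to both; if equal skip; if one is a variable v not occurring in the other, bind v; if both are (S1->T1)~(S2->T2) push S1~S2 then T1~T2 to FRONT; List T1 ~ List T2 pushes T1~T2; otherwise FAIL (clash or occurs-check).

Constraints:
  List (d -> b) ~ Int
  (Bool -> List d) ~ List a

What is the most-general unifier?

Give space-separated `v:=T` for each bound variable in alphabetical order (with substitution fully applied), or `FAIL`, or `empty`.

Answer: FAIL

Derivation:
step 1: unify List (d -> b) ~ Int  [subst: {-} | 1 pending]
  clash: List (d -> b) vs Int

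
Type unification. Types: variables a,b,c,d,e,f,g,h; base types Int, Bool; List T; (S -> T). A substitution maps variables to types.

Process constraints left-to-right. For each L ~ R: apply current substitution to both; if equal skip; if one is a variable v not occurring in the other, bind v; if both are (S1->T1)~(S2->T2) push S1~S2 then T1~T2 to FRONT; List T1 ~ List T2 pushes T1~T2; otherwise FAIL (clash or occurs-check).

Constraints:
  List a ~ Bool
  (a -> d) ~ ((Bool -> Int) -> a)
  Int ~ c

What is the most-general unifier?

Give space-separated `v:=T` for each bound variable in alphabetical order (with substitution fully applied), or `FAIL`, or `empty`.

step 1: unify List a ~ Bool  [subst: {-} | 2 pending]
  clash: List a vs Bool

Answer: FAIL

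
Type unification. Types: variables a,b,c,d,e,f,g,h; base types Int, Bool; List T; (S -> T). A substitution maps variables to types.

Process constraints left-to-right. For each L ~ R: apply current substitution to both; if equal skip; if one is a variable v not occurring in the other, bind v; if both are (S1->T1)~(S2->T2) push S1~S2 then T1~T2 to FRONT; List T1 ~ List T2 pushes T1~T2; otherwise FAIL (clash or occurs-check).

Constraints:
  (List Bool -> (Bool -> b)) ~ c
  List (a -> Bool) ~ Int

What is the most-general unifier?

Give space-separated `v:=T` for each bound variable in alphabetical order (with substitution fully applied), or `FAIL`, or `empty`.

Answer: FAIL

Derivation:
step 1: unify (List Bool -> (Bool -> b)) ~ c  [subst: {-} | 1 pending]
  bind c := (List Bool -> (Bool -> b))
step 2: unify List (a -> Bool) ~ Int  [subst: {c:=(List Bool -> (Bool -> b))} | 0 pending]
  clash: List (a -> Bool) vs Int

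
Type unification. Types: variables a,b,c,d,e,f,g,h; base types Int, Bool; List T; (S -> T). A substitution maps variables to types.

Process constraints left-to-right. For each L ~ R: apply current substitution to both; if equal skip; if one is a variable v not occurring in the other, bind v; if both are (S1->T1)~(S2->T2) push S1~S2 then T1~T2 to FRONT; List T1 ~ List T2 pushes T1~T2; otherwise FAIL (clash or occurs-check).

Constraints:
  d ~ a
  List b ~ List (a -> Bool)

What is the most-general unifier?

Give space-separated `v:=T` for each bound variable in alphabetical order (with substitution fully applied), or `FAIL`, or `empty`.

step 1: unify d ~ a  [subst: {-} | 1 pending]
  bind d := a
step 2: unify List b ~ List (a -> Bool)  [subst: {d:=a} | 0 pending]
  -> decompose List: push b~(a -> Bool)
step 3: unify b ~ (a -> Bool)  [subst: {d:=a} | 0 pending]
  bind b := (a -> Bool)

Answer: b:=(a -> Bool) d:=a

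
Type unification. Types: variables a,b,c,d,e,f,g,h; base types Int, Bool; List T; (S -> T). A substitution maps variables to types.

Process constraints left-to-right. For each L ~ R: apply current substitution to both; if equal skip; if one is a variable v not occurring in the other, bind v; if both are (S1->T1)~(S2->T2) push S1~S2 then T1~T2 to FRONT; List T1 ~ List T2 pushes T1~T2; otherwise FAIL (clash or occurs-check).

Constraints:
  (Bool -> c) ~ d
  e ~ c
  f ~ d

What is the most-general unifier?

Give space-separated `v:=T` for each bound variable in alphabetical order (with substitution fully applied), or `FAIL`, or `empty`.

Answer: d:=(Bool -> c) e:=c f:=(Bool -> c)

Derivation:
step 1: unify (Bool -> c) ~ d  [subst: {-} | 2 pending]
  bind d := (Bool -> c)
step 2: unify e ~ c  [subst: {d:=(Bool -> c)} | 1 pending]
  bind e := c
step 3: unify f ~ (Bool -> c)  [subst: {d:=(Bool -> c), e:=c} | 0 pending]
  bind f := (Bool -> c)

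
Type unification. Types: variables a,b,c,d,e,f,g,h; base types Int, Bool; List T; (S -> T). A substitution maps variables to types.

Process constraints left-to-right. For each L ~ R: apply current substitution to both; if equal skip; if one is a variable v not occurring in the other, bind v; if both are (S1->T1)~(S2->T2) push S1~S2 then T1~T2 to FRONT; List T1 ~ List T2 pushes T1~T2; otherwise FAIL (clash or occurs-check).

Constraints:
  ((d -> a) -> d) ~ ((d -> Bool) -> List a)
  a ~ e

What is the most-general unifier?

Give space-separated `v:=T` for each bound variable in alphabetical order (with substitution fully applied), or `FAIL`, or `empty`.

step 1: unify ((d -> a) -> d) ~ ((d -> Bool) -> List a)  [subst: {-} | 1 pending]
  -> decompose arrow: push (d -> a)~(d -> Bool), d~List a
step 2: unify (d -> a) ~ (d -> Bool)  [subst: {-} | 2 pending]
  -> decompose arrow: push d~d, a~Bool
step 3: unify d ~ d  [subst: {-} | 3 pending]
  -> identical, skip
step 4: unify a ~ Bool  [subst: {-} | 2 pending]
  bind a := Bool
step 5: unify d ~ List Bool  [subst: {a:=Bool} | 1 pending]
  bind d := List Bool
step 6: unify Bool ~ e  [subst: {a:=Bool, d:=List Bool} | 0 pending]
  bind e := Bool

Answer: a:=Bool d:=List Bool e:=Bool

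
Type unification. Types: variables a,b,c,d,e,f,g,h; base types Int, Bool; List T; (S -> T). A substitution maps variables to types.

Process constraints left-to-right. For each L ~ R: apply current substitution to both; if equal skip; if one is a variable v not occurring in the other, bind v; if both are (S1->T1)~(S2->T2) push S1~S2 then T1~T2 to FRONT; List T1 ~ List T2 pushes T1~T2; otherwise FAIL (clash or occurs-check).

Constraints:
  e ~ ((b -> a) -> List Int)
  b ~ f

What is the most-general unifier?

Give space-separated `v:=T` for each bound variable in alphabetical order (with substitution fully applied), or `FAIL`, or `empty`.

step 1: unify e ~ ((b -> a) -> List Int)  [subst: {-} | 1 pending]
  bind e := ((b -> a) -> List Int)
step 2: unify b ~ f  [subst: {e:=((b -> a) -> List Int)} | 0 pending]
  bind b := f

Answer: b:=f e:=((f -> a) -> List Int)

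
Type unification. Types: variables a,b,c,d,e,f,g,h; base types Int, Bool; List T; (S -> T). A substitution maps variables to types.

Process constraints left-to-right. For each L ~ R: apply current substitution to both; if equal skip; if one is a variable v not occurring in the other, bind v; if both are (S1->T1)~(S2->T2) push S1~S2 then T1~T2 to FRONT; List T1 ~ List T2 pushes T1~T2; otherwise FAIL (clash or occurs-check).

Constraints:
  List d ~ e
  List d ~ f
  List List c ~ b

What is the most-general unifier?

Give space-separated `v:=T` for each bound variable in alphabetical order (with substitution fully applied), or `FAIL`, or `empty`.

step 1: unify List d ~ e  [subst: {-} | 2 pending]
  bind e := List d
step 2: unify List d ~ f  [subst: {e:=List d} | 1 pending]
  bind f := List d
step 3: unify List List c ~ b  [subst: {e:=List d, f:=List d} | 0 pending]
  bind b := List List c

Answer: b:=List List c e:=List d f:=List d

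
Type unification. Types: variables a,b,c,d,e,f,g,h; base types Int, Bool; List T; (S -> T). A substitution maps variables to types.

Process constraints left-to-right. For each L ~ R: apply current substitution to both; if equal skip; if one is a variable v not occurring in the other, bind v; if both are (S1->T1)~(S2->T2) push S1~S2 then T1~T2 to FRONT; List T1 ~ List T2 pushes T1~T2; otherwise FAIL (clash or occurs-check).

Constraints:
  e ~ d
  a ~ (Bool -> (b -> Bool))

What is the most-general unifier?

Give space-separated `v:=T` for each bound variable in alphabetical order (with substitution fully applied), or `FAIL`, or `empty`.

step 1: unify e ~ d  [subst: {-} | 1 pending]
  bind e := d
step 2: unify a ~ (Bool -> (b -> Bool))  [subst: {e:=d} | 0 pending]
  bind a := (Bool -> (b -> Bool))

Answer: a:=(Bool -> (b -> Bool)) e:=d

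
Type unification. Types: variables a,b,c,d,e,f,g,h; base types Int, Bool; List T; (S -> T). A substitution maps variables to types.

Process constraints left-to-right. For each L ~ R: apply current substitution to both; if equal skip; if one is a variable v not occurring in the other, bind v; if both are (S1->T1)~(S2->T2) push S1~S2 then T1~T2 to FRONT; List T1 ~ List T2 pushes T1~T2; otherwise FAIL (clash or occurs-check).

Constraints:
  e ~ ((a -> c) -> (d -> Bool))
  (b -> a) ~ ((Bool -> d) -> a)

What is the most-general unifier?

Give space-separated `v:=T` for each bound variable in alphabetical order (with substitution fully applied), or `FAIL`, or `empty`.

step 1: unify e ~ ((a -> c) -> (d -> Bool))  [subst: {-} | 1 pending]
  bind e := ((a -> c) -> (d -> Bool))
step 2: unify (b -> a) ~ ((Bool -> d) -> a)  [subst: {e:=((a -> c) -> (d -> Bool))} | 0 pending]
  -> decompose arrow: push b~(Bool -> d), a~a
step 3: unify b ~ (Bool -> d)  [subst: {e:=((a -> c) -> (d -> Bool))} | 1 pending]
  bind b := (Bool -> d)
step 4: unify a ~ a  [subst: {e:=((a -> c) -> (d -> Bool)), b:=(Bool -> d)} | 0 pending]
  -> identical, skip

Answer: b:=(Bool -> d) e:=((a -> c) -> (d -> Bool))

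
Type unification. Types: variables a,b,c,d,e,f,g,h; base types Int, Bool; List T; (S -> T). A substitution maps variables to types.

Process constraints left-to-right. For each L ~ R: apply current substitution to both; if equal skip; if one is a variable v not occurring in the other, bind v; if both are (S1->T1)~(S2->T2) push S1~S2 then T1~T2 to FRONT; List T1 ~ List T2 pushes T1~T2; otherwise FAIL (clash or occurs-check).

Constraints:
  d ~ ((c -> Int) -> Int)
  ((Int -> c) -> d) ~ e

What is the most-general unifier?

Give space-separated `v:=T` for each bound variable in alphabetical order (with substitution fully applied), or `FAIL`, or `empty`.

Answer: d:=((c -> Int) -> Int) e:=((Int -> c) -> ((c -> Int) -> Int))

Derivation:
step 1: unify d ~ ((c -> Int) -> Int)  [subst: {-} | 1 pending]
  bind d := ((c -> Int) -> Int)
step 2: unify ((Int -> c) -> ((c -> Int) -> Int)) ~ e  [subst: {d:=((c -> Int) -> Int)} | 0 pending]
  bind e := ((Int -> c) -> ((c -> Int) -> Int))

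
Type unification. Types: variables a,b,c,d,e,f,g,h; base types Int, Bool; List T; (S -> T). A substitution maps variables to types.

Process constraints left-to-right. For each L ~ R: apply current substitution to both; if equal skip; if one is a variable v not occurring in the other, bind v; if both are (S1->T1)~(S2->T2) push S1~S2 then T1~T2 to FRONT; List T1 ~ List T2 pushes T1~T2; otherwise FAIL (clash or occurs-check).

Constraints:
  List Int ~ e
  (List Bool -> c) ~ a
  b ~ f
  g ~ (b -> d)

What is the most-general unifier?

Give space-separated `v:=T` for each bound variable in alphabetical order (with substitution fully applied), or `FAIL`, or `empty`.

Answer: a:=(List Bool -> c) b:=f e:=List Int g:=(f -> d)

Derivation:
step 1: unify List Int ~ e  [subst: {-} | 3 pending]
  bind e := List Int
step 2: unify (List Bool -> c) ~ a  [subst: {e:=List Int} | 2 pending]
  bind a := (List Bool -> c)
step 3: unify b ~ f  [subst: {e:=List Int, a:=(List Bool -> c)} | 1 pending]
  bind b := f
step 4: unify g ~ (f -> d)  [subst: {e:=List Int, a:=(List Bool -> c), b:=f} | 0 pending]
  bind g := (f -> d)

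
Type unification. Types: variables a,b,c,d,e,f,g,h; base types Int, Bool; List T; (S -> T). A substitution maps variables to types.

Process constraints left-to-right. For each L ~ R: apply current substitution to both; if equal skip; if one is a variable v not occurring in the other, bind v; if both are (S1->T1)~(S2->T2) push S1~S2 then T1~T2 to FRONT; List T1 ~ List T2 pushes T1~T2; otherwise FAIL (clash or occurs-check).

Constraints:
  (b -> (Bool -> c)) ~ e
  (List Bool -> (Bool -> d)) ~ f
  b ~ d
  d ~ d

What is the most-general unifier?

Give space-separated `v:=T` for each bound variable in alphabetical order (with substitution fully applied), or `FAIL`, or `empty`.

step 1: unify (b -> (Bool -> c)) ~ e  [subst: {-} | 3 pending]
  bind e := (b -> (Bool -> c))
step 2: unify (List Bool -> (Bool -> d)) ~ f  [subst: {e:=(b -> (Bool -> c))} | 2 pending]
  bind f := (List Bool -> (Bool -> d))
step 3: unify b ~ d  [subst: {e:=(b -> (Bool -> c)), f:=(List Bool -> (Bool -> d))} | 1 pending]
  bind b := d
step 4: unify d ~ d  [subst: {e:=(b -> (Bool -> c)), f:=(List Bool -> (Bool -> d)), b:=d} | 0 pending]
  -> identical, skip

Answer: b:=d e:=(d -> (Bool -> c)) f:=(List Bool -> (Bool -> d))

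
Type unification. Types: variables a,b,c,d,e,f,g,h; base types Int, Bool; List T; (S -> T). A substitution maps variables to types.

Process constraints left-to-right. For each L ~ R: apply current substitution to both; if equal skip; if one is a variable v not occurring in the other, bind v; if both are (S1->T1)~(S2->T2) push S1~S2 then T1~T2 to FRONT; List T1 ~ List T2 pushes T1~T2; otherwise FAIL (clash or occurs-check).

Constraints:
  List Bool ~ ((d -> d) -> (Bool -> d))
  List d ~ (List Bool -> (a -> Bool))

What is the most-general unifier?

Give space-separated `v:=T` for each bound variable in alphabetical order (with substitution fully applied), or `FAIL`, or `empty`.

step 1: unify List Bool ~ ((d -> d) -> (Bool -> d))  [subst: {-} | 1 pending]
  clash: List Bool vs ((d -> d) -> (Bool -> d))

Answer: FAIL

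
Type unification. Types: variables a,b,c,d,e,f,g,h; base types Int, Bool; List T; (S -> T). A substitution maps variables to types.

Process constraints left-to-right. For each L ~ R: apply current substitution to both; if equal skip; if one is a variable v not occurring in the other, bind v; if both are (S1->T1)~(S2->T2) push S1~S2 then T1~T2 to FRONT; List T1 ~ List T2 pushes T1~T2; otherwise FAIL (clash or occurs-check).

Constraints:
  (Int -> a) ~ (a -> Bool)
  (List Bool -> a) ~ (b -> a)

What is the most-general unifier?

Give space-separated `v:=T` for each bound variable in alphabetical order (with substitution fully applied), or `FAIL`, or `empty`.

step 1: unify (Int -> a) ~ (a -> Bool)  [subst: {-} | 1 pending]
  -> decompose arrow: push Int~a, a~Bool
step 2: unify Int ~ a  [subst: {-} | 2 pending]
  bind a := Int
step 3: unify Int ~ Bool  [subst: {a:=Int} | 1 pending]
  clash: Int vs Bool

Answer: FAIL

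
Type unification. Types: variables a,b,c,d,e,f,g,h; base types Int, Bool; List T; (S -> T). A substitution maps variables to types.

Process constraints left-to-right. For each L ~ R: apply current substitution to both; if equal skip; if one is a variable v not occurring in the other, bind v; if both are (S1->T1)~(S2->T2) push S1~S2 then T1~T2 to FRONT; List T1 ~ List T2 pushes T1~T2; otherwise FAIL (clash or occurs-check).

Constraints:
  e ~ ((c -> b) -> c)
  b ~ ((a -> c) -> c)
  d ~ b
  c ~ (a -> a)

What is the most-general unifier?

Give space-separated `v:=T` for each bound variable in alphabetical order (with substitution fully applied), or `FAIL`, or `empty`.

Answer: b:=((a -> (a -> a)) -> (a -> a)) c:=(a -> a) d:=((a -> (a -> a)) -> (a -> a)) e:=(((a -> a) -> ((a -> (a -> a)) -> (a -> a))) -> (a -> a))

Derivation:
step 1: unify e ~ ((c -> b) -> c)  [subst: {-} | 3 pending]
  bind e := ((c -> b) -> c)
step 2: unify b ~ ((a -> c) -> c)  [subst: {e:=((c -> b) -> c)} | 2 pending]
  bind b := ((a -> c) -> c)
step 3: unify d ~ ((a -> c) -> c)  [subst: {e:=((c -> b) -> c), b:=((a -> c) -> c)} | 1 pending]
  bind d := ((a -> c) -> c)
step 4: unify c ~ (a -> a)  [subst: {e:=((c -> b) -> c), b:=((a -> c) -> c), d:=((a -> c) -> c)} | 0 pending]
  bind c := (a -> a)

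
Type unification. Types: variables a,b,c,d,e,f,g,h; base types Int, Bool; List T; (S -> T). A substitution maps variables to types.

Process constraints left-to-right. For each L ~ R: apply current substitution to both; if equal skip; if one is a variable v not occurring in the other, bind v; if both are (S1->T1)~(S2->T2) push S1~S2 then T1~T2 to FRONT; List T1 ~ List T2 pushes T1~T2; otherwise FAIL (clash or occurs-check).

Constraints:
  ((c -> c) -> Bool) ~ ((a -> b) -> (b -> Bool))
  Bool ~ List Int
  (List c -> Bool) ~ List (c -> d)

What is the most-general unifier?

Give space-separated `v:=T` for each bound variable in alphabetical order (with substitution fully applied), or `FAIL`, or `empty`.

step 1: unify ((c -> c) -> Bool) ~ ((a -> b) -> (b -> Bool))  [subst: {-} | 2 pending]
  -> decompose arrow: push (c -> c)~(a -> b), Bool~(b -> Bool)
step 2: unify (c -> c) ~ (a -> b)  [subst: {-} | 3 pending]
  -> decompose arrow: push c~a, c~b
step 3: unify c ~ a  [subst: {-} | 4 pending]
  bind c := a
step 4: unify a ~ b  [subst: {c:=a} | 3 pending]
  bind a := b
step 5: unify Bool ~ (b -> Bool)  [subst: {c:=a, a:=b} | 2 pending]
  clash: Bool vs (b -> Bool)

Answer: FAIL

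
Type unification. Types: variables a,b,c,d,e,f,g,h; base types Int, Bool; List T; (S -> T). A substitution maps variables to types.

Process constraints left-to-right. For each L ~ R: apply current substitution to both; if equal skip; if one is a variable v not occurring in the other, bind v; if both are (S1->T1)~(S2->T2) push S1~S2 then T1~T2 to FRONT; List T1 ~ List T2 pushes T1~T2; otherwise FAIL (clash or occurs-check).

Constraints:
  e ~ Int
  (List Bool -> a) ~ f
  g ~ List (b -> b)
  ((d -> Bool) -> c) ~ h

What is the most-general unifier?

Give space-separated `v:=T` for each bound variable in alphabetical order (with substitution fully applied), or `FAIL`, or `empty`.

step 1: unify e ~ Int  [subst: {-} | 3 pending]
  bind e := Int
step 2: unify (List Bool -> a) ~ f  [subst: {e:=Int} | 2 pending]
  bind f := (List Bool -> a)
step 3: unify g ~ List (b -> b)  [subst: {e:=Int, f:=(List Bool -> a)} | 1 pending]
  bind g := List (b -> b)
step 4: unify ((d -> Bool) -> c) ~ h  [subst: {e:=Int, f:=(List Bool -> a), g:=List (b -> b)} | 0 pending]
  bind h := ((d -> Bool) -> c)

Answer: e:=Int f:=(List Bool -> a) g:=List (b -> b) h:=((d -> Bool) -> c)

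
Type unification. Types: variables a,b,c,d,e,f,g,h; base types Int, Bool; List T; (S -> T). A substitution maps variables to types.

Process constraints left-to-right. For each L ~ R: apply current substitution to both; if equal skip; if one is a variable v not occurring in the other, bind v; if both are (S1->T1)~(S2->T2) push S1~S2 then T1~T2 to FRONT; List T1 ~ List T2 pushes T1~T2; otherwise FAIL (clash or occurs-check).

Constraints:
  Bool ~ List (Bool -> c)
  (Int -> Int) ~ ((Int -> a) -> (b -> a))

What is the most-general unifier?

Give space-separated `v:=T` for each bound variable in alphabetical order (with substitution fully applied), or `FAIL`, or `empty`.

step 1: unify Bool ~ List (Bool -> c)  [subst: {-} | 1 pending]
  clash: Bool vs List (Bool -> c)

Answer: FAIL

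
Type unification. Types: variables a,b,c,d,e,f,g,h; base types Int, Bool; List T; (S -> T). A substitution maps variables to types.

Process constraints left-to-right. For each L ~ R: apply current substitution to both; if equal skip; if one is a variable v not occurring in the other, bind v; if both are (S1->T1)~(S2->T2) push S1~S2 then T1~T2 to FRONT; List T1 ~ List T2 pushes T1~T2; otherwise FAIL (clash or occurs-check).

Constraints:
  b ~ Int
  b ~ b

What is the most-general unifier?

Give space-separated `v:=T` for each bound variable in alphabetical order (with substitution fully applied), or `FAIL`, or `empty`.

Answer: b:=Int

Derivation:
step 1: unify b ~ Int  [subst: {-} | 1 pending]
  bind b := Int
step 2: unify Int ~ Int  [subst: {b:=Int} | 0 pending]
  -> identical, skip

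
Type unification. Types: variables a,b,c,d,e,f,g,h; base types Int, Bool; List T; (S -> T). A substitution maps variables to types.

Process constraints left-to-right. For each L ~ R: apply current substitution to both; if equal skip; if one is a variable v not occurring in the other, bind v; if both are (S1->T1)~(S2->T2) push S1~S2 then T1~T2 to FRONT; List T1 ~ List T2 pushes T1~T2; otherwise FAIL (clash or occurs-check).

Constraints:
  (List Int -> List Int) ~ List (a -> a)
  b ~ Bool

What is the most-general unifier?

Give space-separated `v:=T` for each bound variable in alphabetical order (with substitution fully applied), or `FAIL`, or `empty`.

Answer: FAIL

Derivation:
step 1: unify (List Int -> List Int) ~ List (a -> a)  [subst: {-} | 1 pending]
  clash: (List Int -> List Int) vs List (a -> a)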